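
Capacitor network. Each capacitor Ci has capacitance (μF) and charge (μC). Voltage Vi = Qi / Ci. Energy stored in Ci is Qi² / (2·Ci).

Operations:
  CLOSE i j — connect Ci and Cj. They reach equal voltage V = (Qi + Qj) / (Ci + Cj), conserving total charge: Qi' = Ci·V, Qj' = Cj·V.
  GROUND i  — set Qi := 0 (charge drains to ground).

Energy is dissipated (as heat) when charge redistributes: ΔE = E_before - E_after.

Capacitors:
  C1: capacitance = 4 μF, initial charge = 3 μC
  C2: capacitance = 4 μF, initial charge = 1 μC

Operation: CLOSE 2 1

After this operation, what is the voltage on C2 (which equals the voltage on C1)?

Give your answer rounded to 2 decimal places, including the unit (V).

Answer: 0.50 V

Derivation:
Initial: C1(4μF, Q=3μC, V=0.75V), C2(4μF, Q=1μC, V=0.25V)
Op 1: CLOSE 2-1: Q_total=4.00, C_total=8.00, V=0.50; Q2=2.00, Q1=2.00; dissipated=0.250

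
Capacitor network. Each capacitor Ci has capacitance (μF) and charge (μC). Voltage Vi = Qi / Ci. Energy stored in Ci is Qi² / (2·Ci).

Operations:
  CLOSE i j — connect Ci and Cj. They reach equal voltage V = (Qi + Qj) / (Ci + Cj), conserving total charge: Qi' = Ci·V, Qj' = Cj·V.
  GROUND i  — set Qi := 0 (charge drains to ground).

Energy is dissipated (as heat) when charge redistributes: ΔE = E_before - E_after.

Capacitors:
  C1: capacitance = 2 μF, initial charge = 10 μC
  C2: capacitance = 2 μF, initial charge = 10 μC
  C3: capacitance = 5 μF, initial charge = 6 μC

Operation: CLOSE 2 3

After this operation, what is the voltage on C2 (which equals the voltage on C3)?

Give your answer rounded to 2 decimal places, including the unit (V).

Initial: C1(2μF, Q=10μC, V=5.00V), C2(2μF, Q=10μC, V=5.00V), C3(5μF, Q=6μC, V=1.20V)
Op 1: CLOSE 2-3: Q_total=16.00, C_total=7.00, V=2.29; Q2=4.57, Q3=11.43; dissipated=10.314

Answer: 2.29 V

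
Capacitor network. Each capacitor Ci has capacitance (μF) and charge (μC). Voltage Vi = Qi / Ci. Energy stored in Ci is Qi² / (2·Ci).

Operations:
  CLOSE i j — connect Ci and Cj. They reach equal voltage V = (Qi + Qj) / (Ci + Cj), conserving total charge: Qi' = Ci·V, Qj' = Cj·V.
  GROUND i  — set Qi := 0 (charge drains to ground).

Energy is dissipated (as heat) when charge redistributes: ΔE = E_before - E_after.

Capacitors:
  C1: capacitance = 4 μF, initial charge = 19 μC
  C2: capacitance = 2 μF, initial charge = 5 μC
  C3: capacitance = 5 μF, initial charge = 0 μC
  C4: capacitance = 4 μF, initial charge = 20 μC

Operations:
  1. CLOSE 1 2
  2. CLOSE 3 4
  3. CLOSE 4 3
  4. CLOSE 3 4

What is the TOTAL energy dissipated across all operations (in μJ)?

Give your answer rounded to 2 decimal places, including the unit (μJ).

Answer: 31.15 μJ

Derivation:
Initial: C1(4μF, Q=19μC, V=4.75V), C2(2μF, Q=5μC, V=2.50V), C3(5μF, Q=0μC, V=0.00V), C4(4μF, Q=20μC, V=5.00V)
Op 1: CLOSE 1-2: Q_total=24.00, C_total=6.00, V=4.00; Q1=16.00, Q2=8.00; dissipated=3.375
Op 2: CLOSE 3-4: Q_total=20.00, C_total=9.00, V=2.22; Q3=11.11, Q4=8.89; dissipated=27.778
Op 3: CLOSE 4-3: Q_total=20.00, C_total=9.00, V=2.22; Q4=8.89, Q3=11.11; dissipated=0.000
Op 4: CLOSE 3-4: Q_total=20.00, C_total=9.00, V=2.22; Q3=11.11, Q4=8.89; dissipated=0.000
Total dissipated: 31.153 μJ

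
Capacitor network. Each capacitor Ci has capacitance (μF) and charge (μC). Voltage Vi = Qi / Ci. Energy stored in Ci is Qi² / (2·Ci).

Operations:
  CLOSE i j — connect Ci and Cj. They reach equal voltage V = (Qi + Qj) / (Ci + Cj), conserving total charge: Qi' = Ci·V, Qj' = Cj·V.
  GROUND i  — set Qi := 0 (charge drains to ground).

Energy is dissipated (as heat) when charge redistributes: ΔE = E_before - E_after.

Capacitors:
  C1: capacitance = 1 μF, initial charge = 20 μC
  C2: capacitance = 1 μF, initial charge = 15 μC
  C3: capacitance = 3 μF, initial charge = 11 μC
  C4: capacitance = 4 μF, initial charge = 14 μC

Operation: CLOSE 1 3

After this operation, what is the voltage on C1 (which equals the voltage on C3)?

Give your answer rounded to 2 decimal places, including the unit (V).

Initial: C1(1μF, Q=20μC, V=20.00V), C2(1μF, Q=15μC, V=15.00V), C3(3μF, Q=11μC, V=3.67V), C4(4μF, Q=14μC, V=3.50V)
Op 1: CLOSE 1-3: Q_total=31.00, C_total=4.00, V=7.75; Q1=7.75, Q3=23.25; dissipated=100.042

Answer: 7.75 V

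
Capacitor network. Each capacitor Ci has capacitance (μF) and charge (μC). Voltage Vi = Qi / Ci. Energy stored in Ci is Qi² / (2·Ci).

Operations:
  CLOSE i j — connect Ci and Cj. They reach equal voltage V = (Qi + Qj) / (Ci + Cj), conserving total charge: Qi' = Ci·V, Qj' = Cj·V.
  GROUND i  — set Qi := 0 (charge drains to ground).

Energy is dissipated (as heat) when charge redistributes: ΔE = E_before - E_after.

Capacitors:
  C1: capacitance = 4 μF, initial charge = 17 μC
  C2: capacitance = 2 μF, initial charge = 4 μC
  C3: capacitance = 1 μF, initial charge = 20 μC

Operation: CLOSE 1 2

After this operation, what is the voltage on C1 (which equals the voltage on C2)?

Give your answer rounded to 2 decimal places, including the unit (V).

Answer: 3.50 V

Derivation:
Initial: C1(4μF, Q=17μC, V=4.25V), C2(2μF, Q=4μC, V=2.00V), C3(1μF, Q=20μC, V=20.00V)
Op 1: CLOSE 1-2: Q_total=21.00, C_total=6.00, V=3.50; Q1=14.00, Q2=7.00; dissipated=3.375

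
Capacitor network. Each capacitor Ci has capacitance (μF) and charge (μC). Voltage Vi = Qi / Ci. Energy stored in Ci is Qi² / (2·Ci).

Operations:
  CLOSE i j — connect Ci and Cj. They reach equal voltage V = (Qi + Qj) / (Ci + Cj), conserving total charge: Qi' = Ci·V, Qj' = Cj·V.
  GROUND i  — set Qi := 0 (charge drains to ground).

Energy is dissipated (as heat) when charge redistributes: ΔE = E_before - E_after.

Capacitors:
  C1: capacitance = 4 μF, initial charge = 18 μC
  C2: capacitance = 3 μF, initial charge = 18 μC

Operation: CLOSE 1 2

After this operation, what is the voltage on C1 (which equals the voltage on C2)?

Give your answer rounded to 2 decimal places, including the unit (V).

Answer: 5.14 V

Derivation:
Initial: C1(4μF, Q=18μC, V=4.50V), C2(3μF, Q=18μC, V=6.00V)
Op 1: CLOSE 1-2: Q_total=36.00, C_total=7.00, V=5.14; Q1=20.57, Q2=15.43; dissipated=1.929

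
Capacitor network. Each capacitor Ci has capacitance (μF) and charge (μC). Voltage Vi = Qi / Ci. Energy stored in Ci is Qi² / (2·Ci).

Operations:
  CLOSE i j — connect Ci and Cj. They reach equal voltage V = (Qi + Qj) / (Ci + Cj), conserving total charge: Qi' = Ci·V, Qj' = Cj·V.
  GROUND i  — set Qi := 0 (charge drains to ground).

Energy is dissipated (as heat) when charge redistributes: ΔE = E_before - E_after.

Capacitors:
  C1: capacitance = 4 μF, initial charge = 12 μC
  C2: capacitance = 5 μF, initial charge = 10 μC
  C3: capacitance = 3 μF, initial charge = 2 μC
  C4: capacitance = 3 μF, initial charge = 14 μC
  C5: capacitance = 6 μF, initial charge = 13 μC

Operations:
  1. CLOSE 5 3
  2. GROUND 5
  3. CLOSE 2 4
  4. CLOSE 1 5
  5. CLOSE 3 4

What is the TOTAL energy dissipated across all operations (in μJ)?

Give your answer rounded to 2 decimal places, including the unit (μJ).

Initial: C1(4μF, Q=12μC, V=3.00V), C2(5μF, Q=10μC, V=2.00V), C3(3μF, Q=2μC, V=0.67V), C4(3μF, Q=14μC, V=4.67V), C5(6μF, Q=13μC, V=2.17V)
Op 1: CLOSE 5-3: Q_total=15.00, C_total=9.00, V=1.67; Q5=10.00, Q3=5.00; dissipated=2.250
Op 2: GROUND 5: Q5=0; energy lost=8.333
Op 3: CLOSE 2-4: Q_total=24.00, C_total=8.00, V=3.00; Q2=15.00, Q4=9.00; dissipated=6.667
Op 4: CLOSE 1-5: Q_total=12.00, C_total=10.00, V=1.20; Q1=4.80, Q5=7.20; dissipated=10.800
Op 5: CLOSE 3-4: Q_total=14.00, C_total=6.00, V=2.33; Q3=7.00, Q4=7.00; dissipated=1.333
Total dissipated: 29.383 μJ

Answer: 29.38 μJ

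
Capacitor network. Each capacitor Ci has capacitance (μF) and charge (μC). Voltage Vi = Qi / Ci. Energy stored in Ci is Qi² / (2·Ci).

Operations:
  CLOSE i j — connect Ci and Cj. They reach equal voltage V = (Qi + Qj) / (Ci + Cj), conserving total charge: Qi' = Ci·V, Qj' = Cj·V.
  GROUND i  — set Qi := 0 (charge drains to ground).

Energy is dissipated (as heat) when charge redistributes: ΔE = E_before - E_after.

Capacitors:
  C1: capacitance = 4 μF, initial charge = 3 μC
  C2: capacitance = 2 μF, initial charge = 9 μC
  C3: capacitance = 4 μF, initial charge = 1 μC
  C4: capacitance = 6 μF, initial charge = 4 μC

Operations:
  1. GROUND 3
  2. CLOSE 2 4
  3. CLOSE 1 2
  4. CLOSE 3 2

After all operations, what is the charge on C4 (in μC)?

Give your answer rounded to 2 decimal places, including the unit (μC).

Initial: C1(4μF, Q=3μC, V=0.75V), C2(2μF, Q=9μC, V=4.50V), C3(4μF, Q=1μC, V=0.25V), C4(6μF, Q=4μC, V=0.67V)
Op 1: GROUND 3: Q3=0; energy lost=0.125
Op 2: CLOSE 2-4: Q_total=13.00, C_total=8.00, V=1.62; Q2=3.25, Q4=9.75; dissipated=11.021
Op 3: CLOSE 1-2: Q_total=6.25, C_total=6.00, V=1.04; Q1=4.17, Q2=2.08; dissipated=0.510
Op 4: CLOSE 3-2: Q_total=2.08, C_total=6.00, V=0.35; Q3=1.39, Q2=0.69; dissipated=0.723
Final charges: Q1=4.17, Q2=0.69, Q3=1.39, Q4=9.75

Answer: 9.75 μC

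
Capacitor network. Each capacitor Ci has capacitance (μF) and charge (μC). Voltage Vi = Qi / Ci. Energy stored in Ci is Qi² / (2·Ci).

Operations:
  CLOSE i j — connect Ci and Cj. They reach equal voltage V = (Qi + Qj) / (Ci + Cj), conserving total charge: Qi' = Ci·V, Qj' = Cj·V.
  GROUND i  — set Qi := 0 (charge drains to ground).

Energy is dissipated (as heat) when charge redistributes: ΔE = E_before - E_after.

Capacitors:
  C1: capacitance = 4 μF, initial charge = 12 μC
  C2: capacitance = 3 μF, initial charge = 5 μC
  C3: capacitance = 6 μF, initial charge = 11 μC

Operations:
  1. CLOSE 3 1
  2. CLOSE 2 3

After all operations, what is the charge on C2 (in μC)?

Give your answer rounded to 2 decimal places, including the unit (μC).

Initial: C1(4μF, Q=12μC, V=3.00V), C2(3μF, Q=5μC, V=1.67V), C3(6μF, Q=11μC, V=1.83V)
Op 1: CLOSE 3-1: Q_total=23.00, C_total=10.00, V=2.30; Q3=13.80, Q1=9.20; dissipated=1.633
Op 2: CLOSE 2-3: Q_total=18.80, C_total=9.00, V=2.09; Q2=6.27, Q3=12.53; dissipated=0.401
Final charges: Q1=9.20, Q2=6.27, Q3=12.53

Answer: 6.27 μC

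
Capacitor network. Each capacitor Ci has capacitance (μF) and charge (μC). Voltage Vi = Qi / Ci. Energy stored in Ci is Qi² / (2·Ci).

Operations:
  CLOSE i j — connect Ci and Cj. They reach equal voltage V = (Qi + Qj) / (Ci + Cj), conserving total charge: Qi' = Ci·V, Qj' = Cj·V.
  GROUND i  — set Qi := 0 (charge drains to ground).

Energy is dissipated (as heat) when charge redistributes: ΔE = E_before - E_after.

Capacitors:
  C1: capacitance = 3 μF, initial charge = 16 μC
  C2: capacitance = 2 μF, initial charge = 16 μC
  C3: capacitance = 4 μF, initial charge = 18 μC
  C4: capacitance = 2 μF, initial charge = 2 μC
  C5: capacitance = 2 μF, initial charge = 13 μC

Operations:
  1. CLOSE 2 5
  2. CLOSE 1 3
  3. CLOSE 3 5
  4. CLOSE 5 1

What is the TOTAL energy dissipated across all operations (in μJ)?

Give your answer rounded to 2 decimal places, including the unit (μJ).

Answer: 5.92 μJ

Derivation:
Initial: C1(3μF, Q=16μC, V=5.33V), C2(2μF, Q=16μC, V=8.00V), C3(4μF, Q=18μC, V=4.50V), C4(2μF, Q=2μC, V=1.00V), C5(2μF, Q=13μC, V=6.50V)
Op 1: CLOSE 2-5: Q_total=29.00, C_total=4.00, V=7.25; Q2=14.50, Q5=14.50; dissipated=1.125
Op 2: CLOSE 1-3: Q_total=34.00, C_total=7.00, V=4.86; Q1=14.57, Q3=19.43; dissipated=0.595
Op 3: CLOSE 3-5: Q_total=33.93, C_total=6.00, V=5.65; Q3=22.62, Q5=11.31; dissipated=3.817
Op 4: CLOSE 5-1: Q_total=25.88, C_total=5.00, V=5.18; Q5=10.35, Q1=15.53; dissipated=0.382
Total dissipated: 5.919 μJ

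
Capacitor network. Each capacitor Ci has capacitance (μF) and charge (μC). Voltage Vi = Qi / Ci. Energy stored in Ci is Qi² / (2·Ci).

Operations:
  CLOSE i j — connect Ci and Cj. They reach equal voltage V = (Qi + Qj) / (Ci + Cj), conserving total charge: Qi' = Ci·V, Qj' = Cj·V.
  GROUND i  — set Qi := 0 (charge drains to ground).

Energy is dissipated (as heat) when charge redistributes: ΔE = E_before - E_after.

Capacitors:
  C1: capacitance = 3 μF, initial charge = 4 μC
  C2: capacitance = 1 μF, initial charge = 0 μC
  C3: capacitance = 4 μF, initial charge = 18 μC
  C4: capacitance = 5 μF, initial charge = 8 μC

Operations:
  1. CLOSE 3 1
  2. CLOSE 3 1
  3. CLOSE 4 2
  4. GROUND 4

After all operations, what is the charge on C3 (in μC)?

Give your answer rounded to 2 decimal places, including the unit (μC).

Initial: C1(3μF, Q=4μC, V=1.33V), C2(1μF, Q=0μC, V=0.00V), C3(4μF, Q=18μC, V=4.50V), C4(5μF, Q=8μC, V=1.60V)
Op 1: CLOSE 3-1: Q_total=22.00, C_total=7.00, V=3.14; Q3=12.57, Q1=9.43; dissipated=8.595
Op 2: CLOSE 3-1: Q_total=22.00, C_total=7.00, V=3.14; Q3=12.57, Q1=9.43; dissipated=0.000
Op 3: CLOSE 4-2: Q_total=8.00, C_total=6.00, V=1.33; Q4=6.67, Q2=1.33; dissipated=1.067
Op 4: GROUND 4: Q4=0; energy lost=4.444
Final charges: Q1=9.43, Q2=1.33, Q3=12.57, Q4=0.00

Answer: 12.57 μC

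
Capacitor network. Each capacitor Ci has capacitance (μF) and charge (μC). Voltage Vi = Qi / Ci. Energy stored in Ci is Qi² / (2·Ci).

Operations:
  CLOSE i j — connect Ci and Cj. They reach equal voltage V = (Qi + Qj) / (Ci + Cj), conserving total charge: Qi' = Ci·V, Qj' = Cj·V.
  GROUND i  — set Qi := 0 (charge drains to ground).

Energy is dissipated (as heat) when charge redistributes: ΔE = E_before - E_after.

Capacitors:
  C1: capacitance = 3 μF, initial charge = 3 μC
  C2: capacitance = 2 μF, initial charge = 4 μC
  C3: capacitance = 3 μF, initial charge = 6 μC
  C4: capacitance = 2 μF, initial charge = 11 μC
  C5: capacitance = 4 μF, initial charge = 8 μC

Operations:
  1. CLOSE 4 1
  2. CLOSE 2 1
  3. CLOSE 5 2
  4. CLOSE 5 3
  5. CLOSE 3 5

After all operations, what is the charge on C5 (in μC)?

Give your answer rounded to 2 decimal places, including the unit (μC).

Initial: C1(3μF, Q=3μC, V=1.00V), C2(2μF, Q=4μC, V=2.00V), C3(3μF, Q=6μC, V=2.00V), C4(2μF, Q=11μC, V=5.50V), C5(4μF, Q=8μC, V=2.00V)
Op 1: CLOSE 4-1: Q_total=14.00, C_total=5.00, V=2.80; Q4=5.60, Q1=8.40; dissipated=12.150
Op 2: CLOSE 2-1: Q_total=12.40, C_total=5.00, V=2.48; Q2=4.96, Q1=7.44; dissipated=0.384
Op 3: CLOSE 5-2: Q_total=12.96, C_total=6.00, V=2.16; Q5=8.64, Q2=4.32; dissipated=0.154
Op 4: CLOSE 5-3: Q_total=14.64, C_total=7.00, V=2.09; Q5=8.37, Q3=6.27; dissipated=0.022
Op 5: CLOSE 3-5: Q_total=14.64, C_total=7.00, V=2.09; Q3=6.27, Q5=8.37; dissipated=0.000
Final charges: Q1=7.44, Q2=4.32, Q3=6.27, Q4=5.60, Q5=8.37

Answer: 8.37 μC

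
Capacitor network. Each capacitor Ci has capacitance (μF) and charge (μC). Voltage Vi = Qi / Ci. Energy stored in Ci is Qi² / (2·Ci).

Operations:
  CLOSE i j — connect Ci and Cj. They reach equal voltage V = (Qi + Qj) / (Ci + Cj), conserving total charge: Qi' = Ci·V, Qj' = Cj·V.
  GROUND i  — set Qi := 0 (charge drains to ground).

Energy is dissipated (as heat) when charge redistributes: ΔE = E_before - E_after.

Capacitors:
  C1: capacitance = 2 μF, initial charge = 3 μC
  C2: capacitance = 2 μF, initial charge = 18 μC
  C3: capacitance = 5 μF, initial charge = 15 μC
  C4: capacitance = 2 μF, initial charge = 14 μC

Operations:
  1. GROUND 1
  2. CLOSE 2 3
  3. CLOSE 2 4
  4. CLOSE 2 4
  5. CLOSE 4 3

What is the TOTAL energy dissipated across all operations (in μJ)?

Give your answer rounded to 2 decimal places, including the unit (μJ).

Answer: 31.51 μJ

Derivation:
Initial: C1(2μF, Q=3μC, V=1.50V), C2(2μF, Q=18μC, V=9.00V), C3(5μF, Q=15μC, V=3.00V), C4(2μF, Q=14μC, V=7.00V)
Op 1: GROUND 1: Q1=0; energy lost=2.250
Op 2: CLOSE 2-3: Q_total=33.00, C_total=7.00, V=4.71; Q2=9.43, Q3=23.57; dissipated=25.714
Op 3: CLOSE 2-4: Q_total=23.43, C_total=4.00, V=5.86; Q2=11.71, Q4=11.71; dissipated=2.612
Op 4: CLOSE 2-4: Q_total=23.43, C_total=4.00, V=5.86; Q2=11.71, Q4=11.71; dissipated=0.000
Op 5: CLOSE 4-3: Q_total=35.29, C_total=7.00, V=5.04; Q4=10.08, Q3=25.20; dissipated=0.933
Total dissipated: 31.509 μJ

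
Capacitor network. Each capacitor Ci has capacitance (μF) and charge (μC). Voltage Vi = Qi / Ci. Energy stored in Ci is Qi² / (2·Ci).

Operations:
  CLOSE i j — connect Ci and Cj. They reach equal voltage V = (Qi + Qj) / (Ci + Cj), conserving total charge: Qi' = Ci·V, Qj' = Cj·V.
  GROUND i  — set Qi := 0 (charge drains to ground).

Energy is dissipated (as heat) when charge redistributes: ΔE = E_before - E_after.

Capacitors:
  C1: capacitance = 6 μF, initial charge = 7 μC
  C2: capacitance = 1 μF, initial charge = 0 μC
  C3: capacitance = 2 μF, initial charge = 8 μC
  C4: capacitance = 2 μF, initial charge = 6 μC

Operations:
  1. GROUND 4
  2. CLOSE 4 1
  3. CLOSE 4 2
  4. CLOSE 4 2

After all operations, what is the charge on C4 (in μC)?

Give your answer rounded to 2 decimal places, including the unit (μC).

Initial: C1(6μF, Q=7μC, V=1.17V), C2(1μF, Q=0μC, V=0.00V), C3(2μF, Q=8μC, V=4.00V), C4(2μF, Q=6μC, V=3.00V)
Op 1: GROUND 4: Q4=0; energy lost=9.000
Op 2: CLOSE 4-1: Q_total=7.00, C_total=8.00, V=0.88; Q4=1.75, Q1=5.25; dissipated=1.021
Op 3: CLOSE 4-2: Q_total=1.75, C_total=3.00, V=0.58; Q4=1.17, Q2=0.58; dissipated=0.255
Op 4: CLOSE 4-2: Q_total=1.75, C_total=3.00, V=0.58; Q4=1.17, Q2=0.58; dissipated=0.000
Final charges: Q1=5.25, Q2=0.58, Q3=8.00, Q4=1.17

Answer: 1.17 μC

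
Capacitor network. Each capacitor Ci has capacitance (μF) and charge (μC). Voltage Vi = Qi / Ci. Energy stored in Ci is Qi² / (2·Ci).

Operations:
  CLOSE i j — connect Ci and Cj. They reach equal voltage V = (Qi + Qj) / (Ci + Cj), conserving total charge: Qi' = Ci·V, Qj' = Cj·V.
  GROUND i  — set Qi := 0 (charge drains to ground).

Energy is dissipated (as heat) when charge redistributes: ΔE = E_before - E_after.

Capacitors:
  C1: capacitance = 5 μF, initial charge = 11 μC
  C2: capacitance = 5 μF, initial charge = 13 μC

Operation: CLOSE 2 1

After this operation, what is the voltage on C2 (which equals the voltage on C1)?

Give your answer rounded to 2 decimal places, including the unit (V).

Answer: 2.40 V

Derivation:
Initial: C1(5μF, Q=11μC, V=2.20V), C2(5μF, Q=13μC, V=2.60V)
Op 1: CLOSE 2-1: Q_total=24.00, C_total=10.00, V=2.40; Q2=12.00, Q1=12.00; dissipated=0.200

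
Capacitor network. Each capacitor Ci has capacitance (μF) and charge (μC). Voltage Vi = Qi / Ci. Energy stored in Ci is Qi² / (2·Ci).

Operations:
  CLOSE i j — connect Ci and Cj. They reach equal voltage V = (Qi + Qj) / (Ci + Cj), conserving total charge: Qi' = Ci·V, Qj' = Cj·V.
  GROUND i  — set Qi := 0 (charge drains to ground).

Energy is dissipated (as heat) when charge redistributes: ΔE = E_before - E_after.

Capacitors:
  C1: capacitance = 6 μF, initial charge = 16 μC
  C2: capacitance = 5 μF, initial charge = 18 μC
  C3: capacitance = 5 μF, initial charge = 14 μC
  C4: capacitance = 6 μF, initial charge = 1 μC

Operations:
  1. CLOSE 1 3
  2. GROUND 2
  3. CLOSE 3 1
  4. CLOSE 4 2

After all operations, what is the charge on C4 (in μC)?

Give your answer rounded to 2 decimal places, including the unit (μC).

Initial: C1(6μF, Q=16μC, V=2.67V), C2(5μF, Q=18μC, V=3.60V), C3(5μF, Q=14μC, V=2.80V), C4(6μF, Q=1μC, V=0.17V)
Op 1: CLOSE 1-3: Q_total=30.00, C_total=11.00, V=2.73; Q1=16.36, Q3=13.64; dissipated=0.024
Op 2: GROUND 2: Q2=0; energy lost=32.400
Op 3: CLOSE 3-1: Q_total=30.00, C_total=11.00, V=2.73; Q3=13.64, Q1=16.36; dissipated=0.000
Op 4: CLOSE 4-2: Q_total=1.00, C_total=11.00, V=0.09; Q4=0.55, Q2=0.45; dissipated=0.038
Final charges: Q1=16.36, Q2=0.45, Q3=13.64, Q4=0.55

Answer: 0.55 μC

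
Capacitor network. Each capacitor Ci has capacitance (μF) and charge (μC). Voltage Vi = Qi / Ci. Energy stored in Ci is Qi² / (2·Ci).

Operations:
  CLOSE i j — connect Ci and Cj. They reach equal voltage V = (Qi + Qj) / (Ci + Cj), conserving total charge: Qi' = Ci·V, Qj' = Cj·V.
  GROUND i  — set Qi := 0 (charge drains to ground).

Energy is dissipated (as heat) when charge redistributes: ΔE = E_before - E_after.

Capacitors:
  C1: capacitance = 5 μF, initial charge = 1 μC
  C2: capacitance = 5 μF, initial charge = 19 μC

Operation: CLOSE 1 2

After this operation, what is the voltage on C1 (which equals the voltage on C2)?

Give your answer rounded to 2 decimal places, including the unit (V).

Answer: 2.00 V

Derivation:
Initial: C1(5μF, Q=1μC, V=0.20V), C2(5μF, Q=19μC, V=3.80V)
Op 1: CLOSE 1-2: Q_total=20.00, C_total=10.00, V=2.00; Q1=10.00, Q2=10.00; dissipated=16.200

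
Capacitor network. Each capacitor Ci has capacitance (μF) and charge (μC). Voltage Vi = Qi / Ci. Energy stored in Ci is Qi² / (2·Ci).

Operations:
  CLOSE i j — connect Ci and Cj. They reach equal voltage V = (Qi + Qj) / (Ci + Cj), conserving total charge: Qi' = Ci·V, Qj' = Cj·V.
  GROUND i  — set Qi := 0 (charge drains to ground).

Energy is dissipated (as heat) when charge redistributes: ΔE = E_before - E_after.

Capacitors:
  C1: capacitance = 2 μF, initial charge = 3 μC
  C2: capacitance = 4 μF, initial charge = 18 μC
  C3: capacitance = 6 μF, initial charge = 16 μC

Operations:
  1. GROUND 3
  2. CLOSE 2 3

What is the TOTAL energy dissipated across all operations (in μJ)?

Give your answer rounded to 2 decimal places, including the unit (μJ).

Answer: 45.63 μJ

Derivation:
Initial: C1(2μF, Q=3μC, V=1.50V), C2(4μF, Q=18μC, V=4.50V), C3(6μF, Q=16μC, V=2.67V)
Op 1: GROUND 3: Q3=0; energy lost=21.333
Op 2: CLOSE 2-3: Q_total=18.00, C_total=10.00, V=1.80; Q2=7.20, Q3=10.80; dissipated=24.300
Total dissipated: 45.633 μJ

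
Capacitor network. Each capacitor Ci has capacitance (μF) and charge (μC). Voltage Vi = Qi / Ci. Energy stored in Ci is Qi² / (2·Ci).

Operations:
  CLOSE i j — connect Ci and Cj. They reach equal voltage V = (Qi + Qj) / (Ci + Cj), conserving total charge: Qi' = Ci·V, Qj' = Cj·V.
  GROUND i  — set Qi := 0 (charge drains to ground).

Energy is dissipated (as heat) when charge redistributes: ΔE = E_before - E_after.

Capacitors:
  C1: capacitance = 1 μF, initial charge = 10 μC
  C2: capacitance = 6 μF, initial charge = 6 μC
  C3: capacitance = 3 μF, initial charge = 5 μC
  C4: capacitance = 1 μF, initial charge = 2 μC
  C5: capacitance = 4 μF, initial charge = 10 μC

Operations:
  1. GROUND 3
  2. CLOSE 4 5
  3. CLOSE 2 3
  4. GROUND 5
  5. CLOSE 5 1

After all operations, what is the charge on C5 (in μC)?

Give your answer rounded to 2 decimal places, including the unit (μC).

Initial: C1(1μF, Q=10μC, V=10.00V), C2(6μF, Q=6μC, V=1.00V), C3(3μF, Q=5μC, V=1.67V), C4(1μF, Q=2μC, V=2.00V), C5(4μF, Q=10μC, V=2.50V)
Op 1: GROUND 3: Q3=0; energy lost=4.167
Op 2: CLOSE 4-5: Q_total=12.00, C_total=5.00, V=2.40; Q4=2.40, Q5=9.60; dissipated=0.100
Op 3: CLOSE 2-3: Q_total=6.00, C_total=9.00, V=0.67; Q2=4.00, Q3=2.00; dissipated=1.000
Op 4: GROUND 5: Q5=0; energy lost=11.520
Op 5: CLOSE 5-1: Q_total=10.00, C_total=5.00, V=2.00; Q5=8.00, Q1=2.00; dissipated=40.000
Final charges: Q1=2.00, Q2=4.00, Q3=2.00, Q4=2.40, Q5=8.00

Answer: 8.00 μC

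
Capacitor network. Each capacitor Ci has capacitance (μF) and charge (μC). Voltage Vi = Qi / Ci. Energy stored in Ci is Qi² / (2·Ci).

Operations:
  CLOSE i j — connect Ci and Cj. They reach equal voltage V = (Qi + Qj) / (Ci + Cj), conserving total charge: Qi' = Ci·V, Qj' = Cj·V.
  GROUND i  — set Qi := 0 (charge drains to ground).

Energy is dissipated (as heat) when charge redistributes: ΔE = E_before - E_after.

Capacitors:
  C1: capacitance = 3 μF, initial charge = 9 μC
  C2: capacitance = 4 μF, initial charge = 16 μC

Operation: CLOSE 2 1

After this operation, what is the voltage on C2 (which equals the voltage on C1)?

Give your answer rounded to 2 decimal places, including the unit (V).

Answer: 3.57 V

Derivation:
Initial: C1(3μF, Q=9μC, V=3.00V), C2(4μF, Q=16μC, V=4.00V)
Op 1: CLOSE 2-1: Q_total=25.00, C_total=7.00, V=3.57; Q2=14.29, Q1=10.71; dissipated=0.857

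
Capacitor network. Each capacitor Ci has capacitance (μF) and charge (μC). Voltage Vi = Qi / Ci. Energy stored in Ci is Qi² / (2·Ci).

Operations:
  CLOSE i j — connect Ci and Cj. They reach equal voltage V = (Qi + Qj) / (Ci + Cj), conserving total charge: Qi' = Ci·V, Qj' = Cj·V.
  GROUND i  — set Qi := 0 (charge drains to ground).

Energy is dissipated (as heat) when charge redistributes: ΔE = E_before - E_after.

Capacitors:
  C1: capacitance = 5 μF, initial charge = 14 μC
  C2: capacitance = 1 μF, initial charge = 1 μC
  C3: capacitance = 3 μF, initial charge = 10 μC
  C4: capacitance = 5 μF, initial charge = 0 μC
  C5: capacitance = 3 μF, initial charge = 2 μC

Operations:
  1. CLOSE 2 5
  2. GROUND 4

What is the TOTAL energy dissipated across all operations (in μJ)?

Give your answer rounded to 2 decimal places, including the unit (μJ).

Initial: C1(5μF, Q=14μC, V=2.80V), C2(1μF, Q=1μC, V=1.00V), C3(3μF, Q=10μC, V=3.33V), C4(5μF, Q=0μC, V=0.00V), C5(3μF, Q=2μC, V=0.67V)
Op 1: CLOSE 2-5: Q_total=3.00, C_total=4.00, V=0.75; Q2=0.75, Q5=2.25; dissipated=0.042
Op 2: GROUND 4: Q4=0; energy lost=0.000
Total dissipated: 0.042 μJ

Answer: 0.04 μJ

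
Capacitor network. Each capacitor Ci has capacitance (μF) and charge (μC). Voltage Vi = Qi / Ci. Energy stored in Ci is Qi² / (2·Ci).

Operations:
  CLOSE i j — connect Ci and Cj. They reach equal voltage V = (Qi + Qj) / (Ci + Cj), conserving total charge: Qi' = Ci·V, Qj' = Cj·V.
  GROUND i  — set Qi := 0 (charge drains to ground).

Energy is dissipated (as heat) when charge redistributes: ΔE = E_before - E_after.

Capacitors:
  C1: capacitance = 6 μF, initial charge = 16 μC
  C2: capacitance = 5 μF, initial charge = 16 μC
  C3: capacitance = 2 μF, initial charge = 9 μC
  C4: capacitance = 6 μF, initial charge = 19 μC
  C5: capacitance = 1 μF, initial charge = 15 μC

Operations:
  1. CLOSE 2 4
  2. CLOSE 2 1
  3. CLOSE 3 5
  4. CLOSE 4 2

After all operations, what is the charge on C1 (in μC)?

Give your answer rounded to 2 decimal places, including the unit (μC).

Answer: 17.40 μC

Derivation:
Initial: C1(6μF, Q=16μC, V=2.67V), C2(5μF, Q=16μC, V=3.20V), C3(2μF, Q=9μC, V=4.50V), C4(6μF, Q=19μC, V=3.17V), C5(1μF, Q=15μC, V=15.00V)
Op 1: CLOSE 2-4: Q_total=35.00, C_total=11.00, V=3.18; Q2=15.91, Q4=19.09; dissipated=0.002
Op 2: CLOSE 2-1: Q_total=31.91, C_total=11.00, V=2.90; Q2=14.50, Q1=17.40; dissipated=0.362
Op 3: CLOSE 3-5: Q_total=24.00, C_total=3.00, V=8.00; Q3=16.00, Q5=8.00; dissipated=36.750
Op 4: CLOSE 4-2: Q_total=33.60, C_total=11.00, V=3.05; Q4=18.32, Q2=15.27; dissipated=0.108
Final charges: Q1=17.40, Q2=15.27, Q3=16.00, Q4=18.32, Q5=8.00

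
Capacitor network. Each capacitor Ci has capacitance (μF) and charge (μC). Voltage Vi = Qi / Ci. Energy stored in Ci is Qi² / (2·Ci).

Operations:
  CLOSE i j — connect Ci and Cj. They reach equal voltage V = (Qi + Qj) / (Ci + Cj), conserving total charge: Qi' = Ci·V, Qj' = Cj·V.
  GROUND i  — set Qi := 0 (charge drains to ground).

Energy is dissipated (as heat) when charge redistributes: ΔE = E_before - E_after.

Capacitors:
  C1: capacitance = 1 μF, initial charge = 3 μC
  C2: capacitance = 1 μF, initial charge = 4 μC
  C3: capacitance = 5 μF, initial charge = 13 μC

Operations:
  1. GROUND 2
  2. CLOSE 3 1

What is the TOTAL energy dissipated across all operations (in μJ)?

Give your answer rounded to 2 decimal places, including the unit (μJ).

Initial: C1(1μF, Q=3μC, V=3.00V), C2(1μF, Q=4μC, V=4.00V), C3(5μF, Q=13μC, V=2.60V)
Op 1: GROUND 2: Q2=0; energy lost=8.000
Op 2: CLOSE 3-1: Q_total=16.00, C_total=6.00, V=2.67; Q3=13.33, Q1=2.67; dissipated=0.067
Total dissipated: 8.067 μJ

Answer: 8.07 μJ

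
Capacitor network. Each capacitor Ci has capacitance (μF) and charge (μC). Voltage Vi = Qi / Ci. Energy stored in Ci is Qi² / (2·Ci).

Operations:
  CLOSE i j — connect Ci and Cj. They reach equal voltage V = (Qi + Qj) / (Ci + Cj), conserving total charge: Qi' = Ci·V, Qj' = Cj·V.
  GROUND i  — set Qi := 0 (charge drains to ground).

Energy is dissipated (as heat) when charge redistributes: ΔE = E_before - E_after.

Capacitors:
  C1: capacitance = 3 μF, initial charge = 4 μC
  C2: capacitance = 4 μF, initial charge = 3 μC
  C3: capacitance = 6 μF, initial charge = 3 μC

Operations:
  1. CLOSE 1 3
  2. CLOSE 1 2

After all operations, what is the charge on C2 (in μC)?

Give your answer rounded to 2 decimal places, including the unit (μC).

Initial: C1(3μF, Q=4μC, V=1.33V), C2(4μF, Q=3μC, V=0.75V), C3(6μF, Q=3μC, V=0.50V)
Op 1: CLOSE 1-3: Q_total=7.00, C_total=9.00, V=0.78; Q1=2.33, Q3=4.67; dissipated=0.694
Op 2: CLOSE 1-2: Q_total=5.33, C_total=7.00, V=0.76; Q1=2.29, Q2=3.05; dissipated=0.001
Final charges: Q1=2.29, Q2=3.05, Q3=4.67

Answer: 3.05 μC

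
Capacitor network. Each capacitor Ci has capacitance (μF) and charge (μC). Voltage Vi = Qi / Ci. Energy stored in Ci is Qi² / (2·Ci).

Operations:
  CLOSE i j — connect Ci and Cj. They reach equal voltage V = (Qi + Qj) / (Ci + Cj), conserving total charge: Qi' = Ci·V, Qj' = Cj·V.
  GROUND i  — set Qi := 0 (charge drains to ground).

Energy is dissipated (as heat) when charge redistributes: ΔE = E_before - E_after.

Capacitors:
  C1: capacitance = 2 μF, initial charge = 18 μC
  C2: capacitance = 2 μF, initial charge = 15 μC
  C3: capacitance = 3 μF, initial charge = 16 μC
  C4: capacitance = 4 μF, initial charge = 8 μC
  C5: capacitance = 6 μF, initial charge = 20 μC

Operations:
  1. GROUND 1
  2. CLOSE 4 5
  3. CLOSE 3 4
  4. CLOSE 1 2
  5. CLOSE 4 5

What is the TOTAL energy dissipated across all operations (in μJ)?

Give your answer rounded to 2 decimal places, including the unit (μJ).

Initial: C1(2μF, Q=18μC, V=9.00V), C2(2μF, Q=15μC, V=7.50V), C3(3μF, Q=16μC, V=5.33V), C4(4μF, Q=8μC, V=2.00V), C5(6μF, Q=20μC, V=3.33V)
Op 1: GROUND 1: Q1=0; energy lost=81.000
Op 2: CLOSE 4-5: Q_total=28.00, C_total=10.00, V=2.80; Q4=11.20, Q5=16.80; dissipated=2.133
Op 3: CLOSE 3-4: Q_total=27.20, C_total=7.00, V=3.89; Q3=11.66, Q4=15.54; dissipated=5.501
Op 4: CLOSE 1-2: Q_total=15.00, C_total=4.00, V=3.75; Q1=7.50, Q2=7.50; dissipated=28.125
Op 5: CLOSE 4-5: Q_total=32.34, C_total=10.00, V=3.23; Q4=12.94, Q5=19.41; dissipated=1.415
Total dissipated: 118.174 μJ

Answer: 118.17 μJ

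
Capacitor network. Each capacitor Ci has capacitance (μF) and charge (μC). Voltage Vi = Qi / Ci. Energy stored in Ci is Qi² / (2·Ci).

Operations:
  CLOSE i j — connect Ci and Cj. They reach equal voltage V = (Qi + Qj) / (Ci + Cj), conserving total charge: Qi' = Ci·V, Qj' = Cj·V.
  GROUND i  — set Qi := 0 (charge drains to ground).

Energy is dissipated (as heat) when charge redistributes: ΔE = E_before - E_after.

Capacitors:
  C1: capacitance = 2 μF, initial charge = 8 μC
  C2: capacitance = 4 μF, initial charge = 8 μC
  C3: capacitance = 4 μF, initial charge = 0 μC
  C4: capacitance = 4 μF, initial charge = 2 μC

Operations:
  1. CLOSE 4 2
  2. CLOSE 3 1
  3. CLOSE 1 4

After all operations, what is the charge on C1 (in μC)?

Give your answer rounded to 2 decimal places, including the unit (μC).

Answer: 2.56 μC

Derivation:
Initial: C1(2μF, Q=8μC, V=4.00V), C2(4μF, Q=8μC, V=2.00V), C3(4μF, Q=0μC, V=0.00V), C4(4μF, Q=2μC, V=0.50V)
Op 1: CLOSE 4-2: Q_total=10.00, C_total=8.00, V=1.25; Q4=5.00, Q2=5.00; dissipated=2.250
Op 2: CLOSE 3-1: Q_total=8.00, C_total=6.00, V=1.33; Q3=5.33, Q1=2.67; dissipated=10.667
Op 3: CLOSE 1-4: Q_total=7.67, C_total=6.00, V=1.28; Q1=2.56, Q4=5.11; dissipated=0.005
Final charges: Q1=2.56, Q2=5.00, Q3=5.33, Q4=5.11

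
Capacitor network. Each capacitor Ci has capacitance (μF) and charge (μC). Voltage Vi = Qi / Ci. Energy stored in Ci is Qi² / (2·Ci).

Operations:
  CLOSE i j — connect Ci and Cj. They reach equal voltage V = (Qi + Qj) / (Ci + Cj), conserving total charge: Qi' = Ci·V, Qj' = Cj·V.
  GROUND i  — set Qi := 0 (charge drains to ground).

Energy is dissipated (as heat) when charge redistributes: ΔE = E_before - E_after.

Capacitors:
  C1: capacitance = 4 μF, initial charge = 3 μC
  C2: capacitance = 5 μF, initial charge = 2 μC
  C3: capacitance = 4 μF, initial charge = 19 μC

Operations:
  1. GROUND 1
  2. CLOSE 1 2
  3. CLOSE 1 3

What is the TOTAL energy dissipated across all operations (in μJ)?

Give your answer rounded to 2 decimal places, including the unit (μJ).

Answer: 21.80 μJ

Derivation:
Initial: C1(4μF, Q=3μC, V=0.75V), C2(5μF, Q=2μC, V=0.40V), C3(4μF, Q=19μC, V=4.75V)
Op 1: GROUND 1: Q1=0; energy lost=1.125
Op 2: CLOSE 1-2: Q_total=2.00, C_total=9.00, V=0.22; Q1=0.89, Q2=1.11; dissipated=0.178
Op 3: CLOSE 1-3: Q_total=19.89, C_total=8.00, V=2.49; Q1=9.94, Q3=9.94; dissipated=20.501
Total dissipated: 21.804 μJ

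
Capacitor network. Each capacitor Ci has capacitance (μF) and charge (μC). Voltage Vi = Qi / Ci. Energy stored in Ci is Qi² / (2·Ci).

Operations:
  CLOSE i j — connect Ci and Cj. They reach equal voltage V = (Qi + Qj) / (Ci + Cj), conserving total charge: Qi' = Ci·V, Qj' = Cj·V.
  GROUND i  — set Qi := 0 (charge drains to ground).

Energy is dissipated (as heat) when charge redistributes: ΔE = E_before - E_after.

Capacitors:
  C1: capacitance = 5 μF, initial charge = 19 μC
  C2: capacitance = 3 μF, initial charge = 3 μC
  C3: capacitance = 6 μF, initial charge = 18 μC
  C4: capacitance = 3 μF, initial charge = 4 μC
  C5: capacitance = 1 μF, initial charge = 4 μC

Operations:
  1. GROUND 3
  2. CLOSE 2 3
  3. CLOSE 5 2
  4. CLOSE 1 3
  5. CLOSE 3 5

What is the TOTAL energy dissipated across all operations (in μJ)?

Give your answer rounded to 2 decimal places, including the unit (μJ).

Initial: C1(5μF, Q=19μC, V=3.80V), C2(3μF, Q=3μC, V=1.00V), C3(6μF, Q=18μC, V=3.00V), C4(3μF, Q=4μC, V=1.33V), C5(1μF, Q=4μC, V=4.00V)
Op 1: GROUND 3: Q3=0; energy lost=27.000
Op 2: CLOSE 2-3: Q_total=3.00, C_total=9.00, V=0.33; Q2=1.00, Q3=2.00; dissipated=1.000
Op 3: CLOSE 5-2: Q_total=5.00, C_total=4.00, V=1.25; Q5=1.25, Q2=3.75; dissipated=5.042
Op 4: CLOSE 1-3: Q_total=21.00, C_total=11.00, V=1.91; Q1=9.55, Q3=11.45; dissipated=16.388
Op 5: CLOSE 3-5: Q_total=12.70, C_total=7.00, V=1.81; Q3=10.89, Q5=1.81; dissipated=0.186
Total dissipated: 49.616 μJ

Answer: 49.62 μJ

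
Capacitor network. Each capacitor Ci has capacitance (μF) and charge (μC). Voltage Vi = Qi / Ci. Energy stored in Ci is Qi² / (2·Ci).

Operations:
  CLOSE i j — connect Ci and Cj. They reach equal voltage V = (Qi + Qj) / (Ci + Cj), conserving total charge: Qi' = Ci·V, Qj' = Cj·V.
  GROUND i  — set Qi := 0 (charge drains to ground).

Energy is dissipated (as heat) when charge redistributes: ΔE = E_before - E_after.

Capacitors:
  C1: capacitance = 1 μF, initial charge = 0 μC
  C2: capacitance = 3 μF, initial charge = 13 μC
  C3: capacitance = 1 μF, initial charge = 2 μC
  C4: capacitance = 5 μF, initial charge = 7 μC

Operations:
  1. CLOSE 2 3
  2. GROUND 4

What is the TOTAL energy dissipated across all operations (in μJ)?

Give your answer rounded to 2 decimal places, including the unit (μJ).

Answer: 6.94 μJ

Derivation:
Initial: C1(1μF, Q=0μC, V=0.00V), C2(3μF, Q=13μC, V=4.33V), C3(1μF, Q=2μC, V=2.00V), C4(5μF, Q=7μC, V=1.40V)
Op 1: CLOSE 2-3: Q_total=15.00, C_total=4.00, V=3.75; Q2=11.25, Q3=3.75; dissipated=2.042
Op 2: GROUND 4: Q4=0; energy lost=4.900
Total dissipated: 6.942 μJ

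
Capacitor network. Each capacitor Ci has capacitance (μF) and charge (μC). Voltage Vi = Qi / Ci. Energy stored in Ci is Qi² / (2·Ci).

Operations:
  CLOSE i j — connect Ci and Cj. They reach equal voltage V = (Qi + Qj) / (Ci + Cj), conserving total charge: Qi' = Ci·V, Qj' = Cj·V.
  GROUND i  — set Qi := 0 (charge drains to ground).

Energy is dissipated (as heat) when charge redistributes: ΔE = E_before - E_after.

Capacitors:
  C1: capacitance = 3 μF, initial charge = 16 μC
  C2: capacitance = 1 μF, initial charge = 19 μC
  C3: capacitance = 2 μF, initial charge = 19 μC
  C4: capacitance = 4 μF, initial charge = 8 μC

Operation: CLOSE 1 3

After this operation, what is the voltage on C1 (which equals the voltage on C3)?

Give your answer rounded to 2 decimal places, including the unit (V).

Initial: C1(3μF, Q=16μC, V=5.33V), C2(1μF, Q=19μC, V=19.00V), C3(2μF, Q=19μC, V=9.50V), C4(4μF, Q=8μC, V=2.00V)
Op 1: CLOSE 1-3: Q_total=35.00, C_total=5.00, V=7.00; Q1=21.00, Q3=14.00; dissipated=10.417

Answer: 7.00 V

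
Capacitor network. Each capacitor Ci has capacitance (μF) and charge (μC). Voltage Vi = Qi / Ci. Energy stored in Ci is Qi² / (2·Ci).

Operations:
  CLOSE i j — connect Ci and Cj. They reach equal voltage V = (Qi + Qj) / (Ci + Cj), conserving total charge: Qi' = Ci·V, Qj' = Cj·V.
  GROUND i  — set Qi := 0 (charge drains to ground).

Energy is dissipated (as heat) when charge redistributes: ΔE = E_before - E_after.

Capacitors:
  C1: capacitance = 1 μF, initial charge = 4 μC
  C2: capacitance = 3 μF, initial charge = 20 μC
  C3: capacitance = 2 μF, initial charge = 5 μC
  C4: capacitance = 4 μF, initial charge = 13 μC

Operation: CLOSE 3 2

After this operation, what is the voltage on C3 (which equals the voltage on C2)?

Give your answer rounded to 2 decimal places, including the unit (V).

Answer: 5.00 V

Derivation:
Initial: C1(1μF, Q=4μC, V=4.00V), C2(3μF, Q=20μC, V=6.67V), C3(2μF, Q=5μC, V=2.50V), C4(4μF, Q=13μC, V=3.25V)
Op 1: CLOSE 3-2: Q_total=25.00, C_total=5.00, V=5.00; Q3=10.00, Q2=15.00; dissipated=10.417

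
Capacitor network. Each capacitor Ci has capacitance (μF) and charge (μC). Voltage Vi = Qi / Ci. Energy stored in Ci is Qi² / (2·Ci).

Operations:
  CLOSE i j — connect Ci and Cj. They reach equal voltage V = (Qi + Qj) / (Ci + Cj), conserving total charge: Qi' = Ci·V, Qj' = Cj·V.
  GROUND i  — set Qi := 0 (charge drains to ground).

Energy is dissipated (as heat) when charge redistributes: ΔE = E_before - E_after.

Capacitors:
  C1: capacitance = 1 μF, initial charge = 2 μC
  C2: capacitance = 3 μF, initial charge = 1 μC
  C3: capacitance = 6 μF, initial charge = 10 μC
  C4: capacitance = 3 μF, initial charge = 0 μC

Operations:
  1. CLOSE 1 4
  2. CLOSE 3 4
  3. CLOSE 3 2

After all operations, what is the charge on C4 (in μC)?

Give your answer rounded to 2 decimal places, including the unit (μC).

Initial: C1(1μF, Q=2μC, V=2.00V), C2(3μF, Q=1μC, V=0.33V), C3(6μF, Q=10μC, V=1.67V), C4(3μF, Q=0μC, V=0.00V)
Op 1: CLOSE 1-4: Q_total=2.00, C_total=4.00, V=0.50; Q1=0.50, Q4=1.50; dissipated=1.500
Op 2: CLOSE 3-4: Q_total=11.50, C_total=9.00, V=1.28; Q3=7.67, Q4=3.83; dissipated=1.361
Op 3: CLOSE 3-2: Q_total=8.67, C_total=9.00, V=0.96; Q3=5.78, Q2=2.89; dissipated=0.892
Final charges: Q1=0.50, Q2=2.89, Q3=5.78, Q4=3.83

Answer: 3.83 μC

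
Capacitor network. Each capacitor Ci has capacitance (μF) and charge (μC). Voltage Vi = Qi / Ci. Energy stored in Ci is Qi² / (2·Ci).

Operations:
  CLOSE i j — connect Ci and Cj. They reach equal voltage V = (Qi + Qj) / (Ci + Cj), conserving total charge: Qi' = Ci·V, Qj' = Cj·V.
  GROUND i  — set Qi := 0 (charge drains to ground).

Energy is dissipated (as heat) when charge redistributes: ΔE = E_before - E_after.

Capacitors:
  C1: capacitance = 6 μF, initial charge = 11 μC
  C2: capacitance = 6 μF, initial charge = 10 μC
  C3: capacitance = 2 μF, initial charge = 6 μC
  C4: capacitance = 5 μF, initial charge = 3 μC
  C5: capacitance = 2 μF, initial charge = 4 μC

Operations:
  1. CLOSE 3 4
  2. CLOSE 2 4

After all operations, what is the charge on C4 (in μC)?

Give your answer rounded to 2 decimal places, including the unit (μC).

Initial: C1(6μF, Q=11μC, V=1.83V), C2(6μF, Q=10μC, V=1.67V), C3(2μF, Q=6μC, V=3.00V), C4(5μF, Q=3μC, V=0.60V), C5(2μF, Q=4μC, V=2.00V)
Op 1: CLOSE 3-4: Q_total=9.00, C_total=7.00, V=1.29; Q3=2.57, Q4=6.43; dissipated=4.114
Op 2: CLOSE 2-4: Q_total=16.43, C_total=11.00, V=1.49; Q2=8.96, Q4=7.47; dissipated=0.198
Final charges: Q1=11.00, Q2=8.96, Q3=2.57, Q4=7.47, Q5=4.00

Answer: 7.47 μC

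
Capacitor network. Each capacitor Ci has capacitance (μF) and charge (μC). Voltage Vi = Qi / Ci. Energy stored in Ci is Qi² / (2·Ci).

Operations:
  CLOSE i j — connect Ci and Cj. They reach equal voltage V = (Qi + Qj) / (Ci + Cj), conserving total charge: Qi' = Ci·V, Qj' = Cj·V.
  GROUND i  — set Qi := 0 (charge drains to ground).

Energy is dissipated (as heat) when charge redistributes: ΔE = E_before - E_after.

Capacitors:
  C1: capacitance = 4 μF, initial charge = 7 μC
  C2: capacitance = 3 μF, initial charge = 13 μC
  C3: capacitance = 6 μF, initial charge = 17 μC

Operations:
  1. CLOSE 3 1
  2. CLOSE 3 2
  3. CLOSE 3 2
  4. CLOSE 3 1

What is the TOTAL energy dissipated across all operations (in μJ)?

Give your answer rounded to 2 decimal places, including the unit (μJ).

Answer: 5.64 μJ

Derivation:
Initial: C1(4μF, Q=7μC, V=1.75V), C2(3μF, Q=13μC, V=4.33V), C3(6μF, Q=17μC, V=2.83V)
Op 1: CLOSE 3-1: Q_total=24.00, C_total=10.00, V=2.40; Q3=14.40, Q1=9.60; dissipated=1.408
Op 2: CLOSE 3-2: Q_total=27.40, C_total=9.00, V=3.04; Q3=18.27, Q2=9.13; dissipated=3.738
Op 3: CLOSE 3-2: Q_total=27.40, C_total=9.00, V=3.04; Q3=18.27, Q2=9.13; dissipated=0.000
Op 4: CLOSE 3-1: Q_total=27.87, C_total=10.00, V=2.79; Q3=16.72, Q1=11.15; dissipated=0.498
Total dissipated: 5.644 μJ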